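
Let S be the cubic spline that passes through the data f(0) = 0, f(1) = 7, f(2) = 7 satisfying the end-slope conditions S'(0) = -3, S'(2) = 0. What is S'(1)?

6

Write M_i for S''(x_i). With h_i = 1, 1 and divided differences Δ_i = 7, 0, the continuity of S' gives the tridiagonal system
  1·M_0 + 4·M_1 + 1·M_2 = 6(Δ_1 - Δ_0) = -42
Clamped end conditions give two more equations: 2h_0·M_0 + h_0·M_1 = 6(Δ_0 - S'(0)) = 60 and h_1·M_1 + 2h_1·M_2 = 6(S'(2) - Δ_1) = 0.
Solving the tridiagonal system: M_0 = 42, M_1 = -24, M_2 = 12.
On [1, 2], S'(x) = b_1 + 2c_1·(x - 1) + 3d_1·(x - 1)² with b_1 = Δ_1 - h_1(2M_1 + M_2)/6 = 6, c_1 = M_1/2 = -12, d_1 = (M_2 - M_1)/(6h_1) = 6. So S'(1) = 6.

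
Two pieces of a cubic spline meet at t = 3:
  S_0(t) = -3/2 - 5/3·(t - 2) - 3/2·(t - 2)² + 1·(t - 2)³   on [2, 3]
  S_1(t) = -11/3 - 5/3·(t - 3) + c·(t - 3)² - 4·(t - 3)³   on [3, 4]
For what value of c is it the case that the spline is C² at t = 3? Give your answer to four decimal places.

S_0''(t) = -3 + 6·(t - 2), so S_0''(3) = 3. On the right, S_1''(3) = 2c, so c = 3/2.

1.5000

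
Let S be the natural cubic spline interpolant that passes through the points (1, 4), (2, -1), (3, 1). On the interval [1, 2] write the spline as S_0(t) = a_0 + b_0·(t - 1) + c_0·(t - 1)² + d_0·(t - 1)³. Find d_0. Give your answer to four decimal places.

1.7500

Let M_i = S''(x_i). Step sizes h_i = 1, 1; slopes of the chords Δ_i = (y_(i+1) - y_i)/h_i = -5, 2.
  1·M_0 + 4·M_1 + 1·M_2 = 6(Δ_1 - Δ_0) = 42
Natural end conditions: M_0 = M_2 = 0.
Forward elimination and back-substitution give M_0 = 0, M_1 = 21/2, M_2 = 0.
On [1, 2], with S_0(t) = a_0 + b_0·(t - 1) + c_0·(t - 1)² + d_0·(t - 1)³: c_0 = M_0/2 = 0, d_0 = (M_1 - M_0)/(6h_0) = 7/4, b_0 = Δ_0 - h_0(2M_0 + M_1)/6 = -27/4.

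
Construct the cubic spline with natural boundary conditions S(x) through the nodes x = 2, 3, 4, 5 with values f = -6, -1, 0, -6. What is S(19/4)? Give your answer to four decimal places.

With m_i denoting the second derivative at x_i, h_i = 1, 1, 1, and Δ_i = (y_(i+1) − y_i)/h_i = 5, 1, -6:
  1·m_0 + 4·m_1 + 1·m_2 = 6(Δ_1 - Δ_0) = -24
  1·m_1 + 4·m_2 + 1·m_3 = 6(Δ_2 - Δ_1) = -42
Natural end conditions: m_0 = m_3 = 0.
Hence m_0 = 0, m_1 = -18/5, m_2 = -48/5, m_3 = 0.
On [4, 5], S(x) = 0 - 14/5·(x - 4) - 24/5·(x - 4)² + 8/5·(x - 4)³.
With (x - 4) = 3/4: S(19/4) = -33/8.

-4.1250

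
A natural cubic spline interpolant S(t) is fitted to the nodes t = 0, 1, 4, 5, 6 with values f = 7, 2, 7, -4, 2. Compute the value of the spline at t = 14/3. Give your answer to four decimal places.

With σ_i denoting the second derivative at x_i, h_i = 1, 3, 1, 1, and Δ_i = (y_(i+1) − y_i)/h_i = -5, 5/3, -11, 6:
  1·σ_0 + 8·σ_1 + 3·σ_2 = 6(Δ_1 - Δ_0) = 40
  3·σ_1 + 8·σ_2 + 1·σ_3 = 6(Δ_2 - Δ_1) = -76
  1·σ_2 + 4·σ_3 + 1·σ_4 = 6(Δ_3 - Δ_2) = 102
Natural end conditions: σ_0 = σ_4 = 0.
Hence σ_0 = 0, σ_1 = 1229/106, σ_2 = -932/53, σ_3 = 3169/106, σ_4 = 0.
On [4, 5], S(t) = 7 - 6437/636·(t - 4) - 466/53·(t - 4)² + 5033/636·(t - 4)³.
With (t - 4) = 2/3: S(14/3) = -11251/8586.

-1.3104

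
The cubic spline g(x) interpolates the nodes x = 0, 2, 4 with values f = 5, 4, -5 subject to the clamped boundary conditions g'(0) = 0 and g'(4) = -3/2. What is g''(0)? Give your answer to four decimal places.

1.8750

With M_i denoting the second derivative at x_i, h_i = 2, 2, and Δ_i = (y_(i+1) − y_i)/h_i = -1/2, -9/2:
  2·M_0 + 8·M_1 + 2·M_2 = 6(Δ_1 - Δ_0) = -24
Clamped end conditions give two more equations: 2h_0·M_0 + h_0·M_1 = 6(Δ_0 - g'(0)) = -3 and h_1·M_1 + 2h_1·M_2 = 6(g'(4) - Δ_1) = 18.
Solving the tridiagonal system: M_0 = 15/8, M_1 = -21/4, M_2 = 57/8.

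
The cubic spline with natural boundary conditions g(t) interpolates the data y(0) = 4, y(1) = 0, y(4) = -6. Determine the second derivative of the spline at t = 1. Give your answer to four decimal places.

Let m_i = g''(x_i). Step sizes h_i = 1, 3; slopes of the chords Δ_i = (y_(i+1) - y_i)/h_i = -4, -2.
  1·m_0 + 8·m_1 + 3·m_2 = 6(Δ_1 - Δ_0) = 12
Natural end conditions: m_0 = m_2 = 0.
Solving: m_0 = 0, m_1 = 3/2, m_2 = 0.

1.5000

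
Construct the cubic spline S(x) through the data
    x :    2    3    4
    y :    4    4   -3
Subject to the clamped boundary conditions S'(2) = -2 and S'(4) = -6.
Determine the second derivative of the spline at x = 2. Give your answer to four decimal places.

14.5000

With m_i denoting the second derivative at x_i, h_i = 1, 1, and Δ_i = (y_(i+1) − y_i)/h_i = 0, -7:
  1·m_0 + 4·m_1 + 1·m_2 = 6(Δ_1 - Δ_0) = -42
Clamped end conditions give two more equations: 2h_0·m_0 + h_0·m_1 = 6(Δ_0 - S'(2)) = 12 and h_1·m_1 + 2h_1·m_2 = 6(S'(4) - Δ_1) = 6.
Solving: m_0 = 29/2, m_1 = -17, m_2 = 23/2.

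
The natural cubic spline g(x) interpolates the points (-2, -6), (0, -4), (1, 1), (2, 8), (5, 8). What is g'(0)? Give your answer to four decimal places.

With m_i denoting the second derivative at x_i, h_i = 2, 1, 1, 3, and Δ_i = (y_(i+1) − y_i)/h_i = 1, 5, 7, 0:
  2·m_0 + 6·m_1 + 1·m_2 = 6(Δ_1 - Δ_0) = 24
  1·m_1 + 4·m_2 + 1·m_3 = 6(Δ_2 - Δ_1) = 12
  1·m_2 + 8·m_3 + 3·m_4 = 6(Δ_3 - Δ_2) = -42
Natural end conditions: m_0 = m_4 = 0.
Hence m_0 = 0, m_1 = 303/89, m_2 = 318/89, m_3 = -507/89, m_4 = 0.
On [0, 1], g'(x) = b_1 + 2c_1·x + 3d_1·x² with b_1 = Δ_1 - h_1(2m_1 + m_2)/6 = 291/89, c_1 = m_1/2 = 303/178, d_1 = (m_2 - m_1)/(6h_1) = 5/178. So g'(0) = 291/89.

3.2697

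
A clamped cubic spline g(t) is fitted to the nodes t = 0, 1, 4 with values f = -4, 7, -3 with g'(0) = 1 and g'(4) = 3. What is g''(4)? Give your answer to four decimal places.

Write M_i for g''(x_i). With h_i = 1, 3 and divided differences Δ_i = 11, -10/3, the continuity of g' gives the tridiagonal system
  1·M_0 + 8·M_1 + 3·M_2 = 6(Δ_1 - Δ_0) = -86
Clamped end conditions give two more equations: 2h_0·M_0 + h_0·M_1 = 6(Δ_0 - g'(0)) = 60 and h_1·M_1 + 2h_1·M_2 = 6(g'(4) - Δ_1) = 38.
Hence M_0 = 165/4, M_1 = -45/2, M_2 = 211/12.

17.5833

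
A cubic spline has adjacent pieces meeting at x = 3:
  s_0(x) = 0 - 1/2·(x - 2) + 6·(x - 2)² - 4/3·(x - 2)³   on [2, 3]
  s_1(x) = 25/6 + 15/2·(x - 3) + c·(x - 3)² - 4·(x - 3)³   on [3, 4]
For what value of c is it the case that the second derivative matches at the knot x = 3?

s_0''(x) = 12 - 8·(x - 2), so s_0''(3) = 4. On the right, s_1''(3) = 2c, so c = 2.

2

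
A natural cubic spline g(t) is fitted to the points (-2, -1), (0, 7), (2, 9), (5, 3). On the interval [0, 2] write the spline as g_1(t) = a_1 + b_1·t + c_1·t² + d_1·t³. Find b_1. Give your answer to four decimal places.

With m_i denoting the second derivative at x_i, h_i = 2, 2, 3, and Δ_i = (y_(i+1) − y_i)/h_i = 4, 1, -2:
  2·m_0 + 8·m_1 + 2·m_2 = 6(Δ_1 - Δ_0) = -18
  2·m_1 + 10·m_2 + 3·m_3 = 6(Δ_2 - Δ_1) = -18
Natural end conditions: m_0 = m_3 = 0.
Solving: m_0 = 0, m_1 = -36/19, m_2 = -27/19, m_3 = 0.
On [0, 2], with g_1(t) = a_1 + b_1·t + c_1·t² + d_1·t³: c_1 = m_1/2 = -18/19, d_1 = (m_2 - m_1)/(6h_1) = 3/76, b_1 = Δ_1 - h_1(2m_1 + m_2)/6 = 52/19.

2.7368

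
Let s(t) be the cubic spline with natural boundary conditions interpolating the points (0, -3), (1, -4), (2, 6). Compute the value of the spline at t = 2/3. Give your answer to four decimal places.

Put M_i = s'' at the i-th knot. Here h = (1, 1) and Δ = (-1, 10), so the interior equations h_(i-1)·M_(i-1) + 2(h_(i-1)+h_i)·M_i + h_i·M_(i+1) = 6(Δ_i − Δ_(i-1)) read
  1·M_0 + 4·M_1 + 1·M_2 = 6(Δ_1 - Δ_0) = 66
Natural end conditions: M_0 = M_2 = 0.
Solving: M_0 = 0, M_1 = 33/2, M_2 = 0.
On [0, 1], s(t) = -3 - 15/4·t + 0·t² + 11/4·t³.
With t = 2/3: s(2/3) = -253/54.

-4.6852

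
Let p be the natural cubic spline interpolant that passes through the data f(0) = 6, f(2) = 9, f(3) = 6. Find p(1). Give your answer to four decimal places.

With M_i denoting the second derivative at x_i, h_i = 2, 1, and Δ_i = (y_(i+1) − y_i)/h_i = 3/2, -3:
  2·M_0 + 6·M_1 + 1·M_2 = 6(Δ_1 - Δ_0) = -27
Natural end conditions: M_0 = M_2 = 0.
Solving: M_0 = 0, M_1 = -9/2, M_2 = 0.
On [0, 2], p(t) = 6 + 3·t + 0·t² - 3/8·t³.
With t = 1: p(1) = 69/8.

8.6250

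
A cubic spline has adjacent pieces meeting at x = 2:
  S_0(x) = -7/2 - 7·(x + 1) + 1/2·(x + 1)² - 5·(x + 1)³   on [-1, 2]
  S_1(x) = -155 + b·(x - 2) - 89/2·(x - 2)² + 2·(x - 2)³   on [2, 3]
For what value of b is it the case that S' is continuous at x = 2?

-139

S_0'(x) = -7 + 1·(x + 1) - 15·(x + 1)², so S_0'(2) = -139. On the right, S_1'(2) = b, so b = -139.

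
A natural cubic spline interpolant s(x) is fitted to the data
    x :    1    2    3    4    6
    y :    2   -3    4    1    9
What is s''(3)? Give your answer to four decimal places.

-23.7209

With σ_i denoting the second derivative at x_i, h_i = 1, 1, 1, 2, and Δ_i = (y_(i+1) − y_i)/h_i = -5, 7, -3, 4:
  1·σ_0 + 4·σ_1 + 1·σ_2 = 6(Δ_1 - Δ_0) = 72
  1·σ_1 + 4·σ_2 + 1·σ_3 = 6(Δ_2 - Δ_1) = -60
  1·σ_2 + 6·σ_3 + 2·σ_4 = 6(Δ_3 - Δ_2) = 42
Natural end conditions: σ_0 = σ_4 = 0.
Forward elimination and back-substitution give σ_0 = 0, σ_1 = 1029/43, σ_2 = -1020/43, σ_3 = 471/43, σ_4 = 0.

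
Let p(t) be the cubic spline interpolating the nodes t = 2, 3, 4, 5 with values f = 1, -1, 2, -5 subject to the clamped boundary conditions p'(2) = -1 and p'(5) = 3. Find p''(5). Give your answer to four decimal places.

Put M_i = p'' at the i-th knot. Here h = (1, 1, 1) and Δ = (-2, 3, -7), so the interior equations h_(i-1)·M_(i-1) + 2(h_(i-1)+h_i)·M_i + h_i·M_(i+1) = 6(Δ_i − Δ_(i-1)) read
  1·M_0 + 4·M_1 + 1·M_2 = 6(Δ_1 - Δ_0) = 30
  1·M_1 + 4·M_2 + 1·M_3 = 6(Δ_2 - Δ_1) = -60
Clamped end conditions give two more equations: 2h_0·M_0 + h_0·M_1 = 6(Δ_0 - p'(2)) = -6 and h_2·M_2 + 2h_2·M_3 = 6(p'(5) - Δ_2) = 60.
Solving the tridiagonal system: M_0 = -182/15, M_1 = 274/15, M_2 = -464/15, M_3 = 682/15.

45.4667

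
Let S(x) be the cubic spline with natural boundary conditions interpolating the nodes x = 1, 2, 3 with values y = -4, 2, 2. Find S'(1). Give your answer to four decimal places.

With M_i denoting the second derivative at x_i, h_i = 1, 1, and Δ_i = (y_(i+1) − y_i)/h_i = 6, 0:
  1·M_0 + 4·M_1 + 1·M_2 = 6(Δ_1 - Δ_0) = -36
Natural end conditions: M_0 = M_2 = 0.
Forward elimination and back-substitution give M_0 = 0, M_1 = -9, M_2 = 0.
On [1, 2], S'(x) = b_0 + 2c_0·(x - 1) + 3d_0·(x - 1)² with b_0 = Δ_0 - h_0(2M_0 + M_1)/6 = 15/2, c_0 = M_0/2 = 0, d_0 = (M_1 - M_0)/(6h_0) = -3/2. So S'(1) = 15/2.

7.5000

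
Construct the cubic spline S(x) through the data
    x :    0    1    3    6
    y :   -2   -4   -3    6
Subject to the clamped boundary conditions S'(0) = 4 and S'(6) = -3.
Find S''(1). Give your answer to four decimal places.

With σ_i denoting the second derivative at x_i, h_i = 1, 2, 3, and Δ_i = (y_(i+1) − y_i)/h_i = -2, 1/2, 3:
  1·σ_0 + 6·σ_1 + 2·σ_2 = 6(Δ_1 - Δ_0) = 15
  2·σ_1 + 10·σ_2 + 3·σ_3 = 6(Δ_2 - Δ_1) = 15
Clamped end conditions give two more equations: 2h_0·σ_0 + h_0·σ_1 = 6(Δ_0 - S'(0)) = -36 and h_2·σ_2 + 2h_2·σ_3 = 6(S'(6) - Δ_2) = -36.
Forward elimination and back-substitution give σ_0 = -1169/57, σ_1 = 286/57, σ_2 = 154/57, σ_3 = -419/57.

5.0175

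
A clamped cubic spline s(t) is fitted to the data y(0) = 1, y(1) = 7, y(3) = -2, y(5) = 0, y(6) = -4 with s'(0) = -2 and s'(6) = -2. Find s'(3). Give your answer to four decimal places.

Let M_i = s''(x_i). Step sizes h_i = 1, 2, 2, 1; slopes of the chords Δ_i = (y_(i+1) - y_i)/h_i = 6, -9/2, 1, -4.
  1·M_0 + 6·M_1 + 2·M_2 = 6(Δ_1 - Δ_0) = -63
  2·M_1 + 8·M_2 + 2·M_3 = 6(Δ_2 - Δ_1) = 33
  2·M_2 + 6·M_3 + 1·M_4 = 6(Δ_3 - Δ_2) = -30
Clamped end conditions give two more equations: 2h_0·M_0 + h_0·M_1 = 6(Δ_0 - s'(0)) = 48 and h_3·M_3 + 2h_3·M_4 = 6(s'(6) - Δ_3) = 12.
Forward elimination and back-substitution give M_0 = 1499/44, M_1 = -443/22, M_2 = 95/8, M_3 = -239/22, M_4 = 503/44.
On [3, 5], s'(t) = b_2 + 2c_2·(t - 3) + 3d_2·(t - 3)² with b_2 = Δ_2 - h_2(2M_2 + M_3)/6 = -145/44, c_2 = M_2/2 = 95/16, d_2 = (M_3 - M_2)/(6h_2) = -667/352. So s'(3) = -145/44.

-3.2955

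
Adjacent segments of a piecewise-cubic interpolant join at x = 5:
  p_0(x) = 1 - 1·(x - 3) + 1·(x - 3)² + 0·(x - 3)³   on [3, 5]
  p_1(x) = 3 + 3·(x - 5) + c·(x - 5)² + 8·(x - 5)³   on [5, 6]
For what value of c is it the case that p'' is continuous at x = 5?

1

p_0''(x) = 2 + 0·(x - 3), so p_0''(5) = 2. On the right, p_1''(5) = 2c, so c = 1.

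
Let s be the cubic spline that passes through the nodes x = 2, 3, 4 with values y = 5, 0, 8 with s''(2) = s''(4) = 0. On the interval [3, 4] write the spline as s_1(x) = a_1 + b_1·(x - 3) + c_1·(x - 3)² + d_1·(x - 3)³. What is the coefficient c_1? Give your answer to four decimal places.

Write σ_i for s''(x_i). With h_i = 1, 1 and divided differences Δ_i = -5, 8, the continuity of s' gives the tridiagonal system
  1·σ_0 + 4·σ_1 + 1·σ_2 = 6(Δ_1 - Δ_0) = 78
Natural end conditions: σ_0 = σ_2 = 0.
Hence σ_0 = 0, σ_1 = 39/2, σ_2 = 0.
On [3, 4], with s_1(x) = a_1 + b_1·(x - 3) + c_1·(x - 3)² + d_1·(x - 3)³: c_1 = σ_1/2 = 39/4, d_1 = (σ_2 - σ_1)/(6h_1) = -13/4, b_1 = Δ_1 - h_1(2σ_1 + σ_2)/6 = 3/2.

9.7500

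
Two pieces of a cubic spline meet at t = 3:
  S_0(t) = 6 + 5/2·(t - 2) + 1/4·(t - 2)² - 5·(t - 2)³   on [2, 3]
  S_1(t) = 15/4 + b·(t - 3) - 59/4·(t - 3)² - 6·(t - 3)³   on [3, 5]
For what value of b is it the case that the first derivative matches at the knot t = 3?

S_0'(t) = 5/2 + 1/2·(t - 2) - 15·(t - 2)², so S_0'(3) = -12. On the right, S_1'(3) = b, so b = -12.

-12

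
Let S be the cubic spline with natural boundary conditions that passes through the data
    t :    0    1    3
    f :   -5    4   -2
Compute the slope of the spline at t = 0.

11

Let m_i = S''(x_i). Step sizes h_i = 1, 2; slopes of the chords Δ_i = (y_(i+1) - y_i)/h_i = 9, -3.
  1·m_0 + 6·m_1 + 2·m_2 = 6(Δ_1 - Δ_0) = -72
Natural end conditions: m_0 = m_2 = 0.
Solving: m_0 = 0, m_1 = -12, m_2 = 0.
On [0, 1], S'(t) = b_0 + 2c_0·t + 3d_0·t² with b_0 = Δ_0 - h_0(2m_0 + m_1)/6 = 11, c_0 = m_0/2 = 0, d_0 = (m_1 - m_0)/(6h_0) = -2. So S'(0) = 11.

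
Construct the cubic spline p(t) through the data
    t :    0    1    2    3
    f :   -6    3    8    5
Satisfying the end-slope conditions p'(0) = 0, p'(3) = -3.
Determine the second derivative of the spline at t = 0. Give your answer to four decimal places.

With M_i denoting the second derivative at x_i, h_i = 1, 1, 1, and Δ_i = (y_(i+1) − y_i)/h_i = 9, 5, -3:
  1·M_0 + 4·M_1 + 1·M_2 = 6(Δ_1 - Δ_0) = -24
  1·M_1 + 4·M_2 + 1·M_3 = 6(Δ_2 - Δ_1) = -48
Clamped end conditions give two more equations: 2h_0·M_0 + h_0·M_1 = 6(Δ_0 - p'(0)) = 54 and h_2·M_2 + 2h_2·M_3 = 6(p'(3) - Δ_2) = 0.
Solving: M_0 = 164/5, M_1 = -58/5, M_2 = -52/5, M_3 = 26/5.

32.8000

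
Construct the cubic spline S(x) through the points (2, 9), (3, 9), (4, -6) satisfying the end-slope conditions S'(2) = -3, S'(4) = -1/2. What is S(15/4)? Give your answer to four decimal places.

With m_i denoting the second derivative at x_i, h_i = 1, 1, and Δ_i = (y_(i+1) − y_i)/h_i = 0, -15:
  1·m_0 + 4·m_1 + 1·m_2 = 6(Δ_1 - Δ_0) = -90
Clamped end conditions give two more equations: 2h_0·m_0 + h_0·m_1 = 6(Δ_0 - S'(2)) = 18 and h_1·m_1 + 2h_1·m_2 = 6(S'(4) - Δ_1) = 87.
Solving: m_0 = 131/4, m_1 = -95/2, m_2 = 269/4.
On [3, 4], S(x) = 9 - 83/8·(x - 3) - 95/4·(x - 3)² + 153/8·(x - 3)³.
With (x - 3) = 3/4: S(15/4) = -2085/512.

-4.0723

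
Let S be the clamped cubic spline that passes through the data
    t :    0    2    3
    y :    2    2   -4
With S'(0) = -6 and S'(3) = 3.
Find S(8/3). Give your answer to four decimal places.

-3.3333

Let σ_i = S''(x_i). Step sizes h_i = 2, 1; slopes of the chords Δ_i = (y_(i+1) - y_i)/h_i = 0, -6.
  2·σ_0 + 6·σ_1 + 1·σ_2 = 6(Δ_1 - Δ_0) = -36
Clamped end conditions give two more equations: 2h_0·σ_0 + h_0·σ_1 = 6(Δ_0 - S'(0)) = 36 and h_1·σ_1 + 2h_1·σ_2 = 6(S'(3) - Δ_1) = 54.
Solving: σ_0 = 18, σ_1 = -18, σ_2 = 36.
On [2, 3], S(t) = 2 - 6·(t - 2) - 9·(t - 2)² + 9·(t - 2)³.
With (t - 2) = 2/3: S(8/3) = -10/3.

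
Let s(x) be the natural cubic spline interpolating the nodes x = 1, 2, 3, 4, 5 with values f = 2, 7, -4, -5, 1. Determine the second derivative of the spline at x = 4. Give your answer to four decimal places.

5.2500

With M_i denoting the second derivative at x_i, h_i = 1, 1, 1, 1, and Δ_i = (y_(i+1) − y_i)/h_i = 5, -11, -1, 6:
  1·M_0 + 4·M_1 + 1·M_2 = 6(Δ_1 - Δ_0) = -96
  1·M_1 + 4·M_2 + 1·M_3 = 6(Δ_2 - Δ_1) = 60
  1·M_2 + 4·M_3 + 1·M_4 = 6(Δ_3 - Δ_2) = 42
Natural end conditions: M_0 = M_4 = 0.
Hence M_0 = 0, M_1 = -117/4, M_2 = 21, M_3 = 21/4, M_4 = 0.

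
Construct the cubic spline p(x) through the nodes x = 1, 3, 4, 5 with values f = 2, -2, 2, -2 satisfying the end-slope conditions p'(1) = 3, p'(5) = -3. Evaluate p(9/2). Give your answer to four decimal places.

Let m_i = p''(x_i). Step sizes h_i = 2, 1, 1; slopes of the chords Δ_i = (y_(i+1) - y_i)/h_i = -2, 4, -4.
  2·m_0 + 6·m_1 + 1·m_2 = 6(Δ_1 - Δ_0) = 36
  1·m_1 + 4·m_2 + 1·m_3 = 6(Δ_2 - Δ_1) = -48
Clamped end conditions give two more equations: 2h_0·m_0 + h_0·m_1 = 6(Δ_0 - p'(1)) = -30 and h_2·m_2 + 2h_2·m_3 = 6(p'(5) - Δ_2) = 6.
Solving the tridiagonal system: m_0 = -159/11, m_1 = 153/11, m_2 = -204/11, m_3 = 135/11.
On [4, 5], p(x) = 2 + 3/22·(x - 4) - 102/11·(x - 4)² + 113/22·(x - 4)³.
With (x - 4) = 1/2: p(9/2) = 69/176.

0.3920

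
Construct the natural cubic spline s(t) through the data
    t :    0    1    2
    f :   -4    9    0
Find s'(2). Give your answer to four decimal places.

-14.5000

Let σ_i = s''(x_i). Step sizes h_i = 1, 1; slopes of the chords Δ_i = (y_(i+1) - y_i)/h_i = 13, -9.
  1·σ_0 + 4·σ_1 + 1·σ_2 = 6(Δ_1 - Δ_0) = -132
Natural end conditions: σ_0 = σ_2 = 0.
Solving: σ_0 = 0, σ_1 = -33, σ_2 = 0.
On [1, 2], s'(t) = b_1 + 2c_1·(t - 1) + 3d_1·(t - 1)² with b_1 = Δ_1 - h_1(2σ_1 + σ_2)/6 = 2, c_1 = σ_1/2 = -33/2, d_1 = (σ_2 - σ_1)/(6h_1) = 11/2. So s'(2) = -29/2.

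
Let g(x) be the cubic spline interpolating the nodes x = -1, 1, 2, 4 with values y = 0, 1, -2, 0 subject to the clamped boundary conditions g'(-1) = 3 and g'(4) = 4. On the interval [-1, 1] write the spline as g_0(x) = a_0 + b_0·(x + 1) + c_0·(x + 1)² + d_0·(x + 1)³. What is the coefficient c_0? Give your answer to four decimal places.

Let σ_i = g''(x_i). Step sizes h_i = 2, 1, 2; slopes of the chords Δ_i = (y_(i+1) - y_i)/h_i = 1/2, -3, 1.
  2·σ_0 + 6·σ_1 + 1·σ_2 = 6(Δ_1 - Δ_0) = -21
  1·σ_1 + 6·σ_2 + 2·σ_3 = 6(Δ_2 - Δ_1) = 24
Clamped end conditions give two more equations: 2h_0·σ_0 + h_0·σ_1 = 6(Δ_0 - g'(-1)) = -15 and h_2·σ_2 + 2h_2·σ_3 = 6(g'(4) - Δ_2) = 18.
Solving the tridiagonal system: σ_0 = -65/32, σ_1 = -55/16, σ_2 = 59/16, σ_3 = 85/32.
On [-1, 1], with g_0(x) = a_0 + b_0·(x + 1) + c_0·(x + 1)² + d_0·(x + 1)³: c_0 = σ_0/2 = -65/64, d_0 = (σ_1 - σ_0)/(6h_0) = -15/128, b_0 = Δ_0 - h_0(2σ_0 + σ_1)/6 = 3.

-1.0156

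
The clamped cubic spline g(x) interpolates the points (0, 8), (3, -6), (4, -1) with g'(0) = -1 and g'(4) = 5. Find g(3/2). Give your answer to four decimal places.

-0.1719

Put σ_i = g'' at the i-th knot. Here h = (3, 1) and Δ = (-14/3, 5), so the interior equations h_(i-1)·σ_(i-1) + 2(h_(i-1)+h_i)·σ_i + h_i·σ_(i+1) = 6(Δ_i − Δ_(i-1)) read
  3·σ_0 + 8·σ_1 + 1·σ_2 = 6(Δ_1 - Δ_0) = 58
Clamped end conditions give two more equations: 2h_0·σ_0 + h_0·σ_1 = 6(Δ_0 - g'(0)) = -22 and h_1·σ_1 + 2h_1·σ_2 = 6(g'(4) - Δ_1) = 0.
Hence σ_0 = -113/12, σ_1 = 23/2, σ_2 = -23/4.
On [0, 3], g(x) = 8 - 1·x - 113/24·x² + 251/216·x³.
With x = 3/2: g(3/2) = -11/64.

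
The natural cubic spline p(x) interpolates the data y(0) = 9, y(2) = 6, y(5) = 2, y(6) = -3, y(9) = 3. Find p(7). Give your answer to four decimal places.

-4.1910

Write m_i for p''(x_i). With h_i = 2, 3, 1, 3 and divided differences Δ_i = -3/2, -4/3, -5, 2, the continuity of p' gives the tridiagonal system
  2·m_0 + 10·m_1 + 3·m_2 = 6(Δ_1 - Δ_0) = 1
  3·m_1 + 8·m_2 + 1·m_3 = 6(Δ_2 - Δ_1) = -22
  1·m_2 + 8·m_3 + 3·m_4 = 6(Δ_3 - Δ_2) = 42
Natural end conditions: m_0 = m_4 = 0.
Hence m_0 = 0, m_1 = 239/186, m_2 = -1102/279, m_3 = 3205/558, m_4 = 0.
On [6, 9], p(x) = -3 - 2089/558·(x - 6) + 3205/1116·(x - 6)² - 3205/10044·(x - 6)³.
With (x - 6) = 1: p(7) = -21047/5022.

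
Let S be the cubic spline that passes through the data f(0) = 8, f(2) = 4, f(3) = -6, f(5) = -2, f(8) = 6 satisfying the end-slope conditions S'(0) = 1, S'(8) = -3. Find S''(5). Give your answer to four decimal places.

-0.8344

Let σ_i = S''(x_i). Step sizes h_i = 2, 1, 2, 3; slopes of the chords Δ_i = (y_(i+1) - y_i)/h_i = -2, -10, 2, 8/3.
  2·σ_0 + 6·σ_1 + 1·σ_2 = 6(Δ_1 - Δ_0) = -48
  1·σ_1 + 6·σ_2 + 2·σ_3 = 6(Δ_2 - Δ_1) = 72
  2·σ_2 + 10·σ_3 + 3·σ_4 = 6(Δ_3 - Δ_2) = 4
Clamped end conditions give two more equations: 2h_0·σ_0 + h_0·σ_1 = 6(Δ_0 - S'(0)) = -18 and h_3·σ_3 + 2h_3·σ_4 = 6(S'(8) - Δ_3) = -34.
Solving the tridiagonal system: σ_0 = 243/302, σ_1 = -1602/151, σ_2 = 2121/151, σ_3 = -126/151, σ_4 = -2378/453.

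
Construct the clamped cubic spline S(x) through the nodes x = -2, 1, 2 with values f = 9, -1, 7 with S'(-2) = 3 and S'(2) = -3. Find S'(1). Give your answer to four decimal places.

8.5000

Let m_i = S''(x_i). Step sizes h_i = 3, 1; slopes of the chords Δ_i = (y_(i+1) - y_i)/h_i = -10/3, 8.
  3·m_0 + 8·m_1 + 1·m_2 = 6(Δ_1 - Δ_0) = 68
Clamped end conditions give two more equations: 2h_0·m_0 + h_0·m_1 = 6(Δ_0 - S'(-2)) = -38 and h_1·m_1 + 2h_1·m_2 = 6(S'(2) - Δ_1) = -66.
Forward elimination and back-substitution give m_0 = -49/3, m_1 = 20, m_2 = -43.
On [1, 2], S'(x) = b_1 + 2c_1·(x - 1) + 3d_1·(x - 1)² with b_1 = Δ_1 - h_1(2m_1 + m_2)/6 = 17/2, c_1 = m_1/2 = 10, d_1 = (m_2 - m_1)/(6h_1) = -21/2. So S'(1) = 17/2.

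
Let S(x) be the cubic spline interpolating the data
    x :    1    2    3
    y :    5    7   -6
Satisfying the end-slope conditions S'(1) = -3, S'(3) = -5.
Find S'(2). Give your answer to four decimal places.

Write M_i for S''(x_i). With h_i = 1, 1 and divided differences Δ_i = 2, -13, the continuity of S' gives the tridiagonal system
  1·M_0 + 4·M_1 + 1·M_2 = 6(Δ_1 - Δ_0) = -90
Clamped end conditions give two more equations: 2h_0·M_0 + h_0·M_1 = 6(Δ_0 - S'(1)) = 30 and h_1·M_1 + 2h_1·M_2 = 6(S'(3) - Δ_1) = 48.
Hence M_0 = 73/2, M_1 = -43, M_2 = 91/2.
On [2, 3], S'(x) = b_1 + 2c_1·(x - 2) + 3d_1·(x - 2)² with b_1 = Δ_1 - h_1(2M_1 + M_2)/6 = -25/4, c_1 = M_1/2 = -43/2, d_1 = (M_2 - M_1)/(6h_1) = 59/4. So S'(2) = -25/4.

-6.2500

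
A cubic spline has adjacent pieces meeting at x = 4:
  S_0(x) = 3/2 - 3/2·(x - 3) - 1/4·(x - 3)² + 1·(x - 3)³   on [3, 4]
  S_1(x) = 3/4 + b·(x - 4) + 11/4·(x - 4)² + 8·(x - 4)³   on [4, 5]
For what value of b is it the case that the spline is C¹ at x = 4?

S_0'(x) = -3/2 - 1/2·(x - 3) + 3·(x - 3)², so S_0'(4) = 1. On the right, S_1'(4) = b, so b = 1.

1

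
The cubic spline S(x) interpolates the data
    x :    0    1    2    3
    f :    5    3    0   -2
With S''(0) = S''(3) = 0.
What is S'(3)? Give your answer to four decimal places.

-1.6667

With σ_i denoting the second derivative at x_i, h_i = 1, 1, 1, and Δ_i = (y_(i+1) − y_i)/h_i = -2, -3, -2:
  1·σ_0 + 4·σ_1 + 1·σ_2 = 6(Δ_1 - Δ_0) = -6
  1·σ_1 + 4·σ_2 + 1·σ_3 = 6(Δ_2 - Δ_1) = 6
Natural end conditions: σ_0 = σ_3 = 0.
Hence σ_0 = 0, σ_1 = -2, σ_2 = 2, σ_3 = 0.
On [2, 3], S'(x) = b_2 + 2c_2·(x - 2) + 3d_2·(x - 2)² with b_2 = Δ_2 - h_2(2σ_2 + σ_3)/6 = -8/3, c_2 = σ_2/2 = 1, d_2 = (σ_3 - σ_2)/(6h_2) = -1/3. So S'(3) = -5/3.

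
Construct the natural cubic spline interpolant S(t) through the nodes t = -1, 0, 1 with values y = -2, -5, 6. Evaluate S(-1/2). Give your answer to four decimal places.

-4.8125

With M_i denoting the second derivative at x_i, h_i = 1, 1, and Δ_i = (y_(i+1) − y_i)/h_i = -3, 11:
  1·M_0 + 4·M_1 + 1·M_2 = 6(Δ_1 - Δ_0) = 84
Natural end conditions: M_0 = M_2 = 0.
Solving the tridiagonal system: M_0 = 0, M_1 = 21, M_2 = 0.
On [-1, 0], S(t) = -2 - 13/2·(t + 1) + 0·(t + 1)² + 7/2·(t + 1)³.
With (t + 1) = 1/2: S(-1/2) = -77/16.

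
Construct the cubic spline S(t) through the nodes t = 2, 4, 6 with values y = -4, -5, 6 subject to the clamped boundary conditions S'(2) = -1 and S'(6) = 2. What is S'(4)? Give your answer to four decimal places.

3.5000

Put m_i = S'' at the i-th knot. Here h = (2, 2) and Δ = (-1/2, 11/2), so the interior equations h_(i-1)·m_(i-1) + 2(h_(i-1)+h_i)·m_i + h_i·m_(i+1) = 6(Δ_i − Δ_(i-1)) read
  2·m_0 + 8·m_1 + 2·m_2 = 6(Δ_1 - Δ_0) = 36
Clamped end conditions give two more equations: 2h_0·m_0 + h_0·m_1 = 6(Δ_0 - S'(2)) = 3 and h_1·m_1 + 2h_1·m_2 = 6(S'(6) - Δ_1) = -21.
Solving the tridiagonal system: m_0 = -3, m_1 = 15/2, m_2 = -9.
On [4, 6], S'(t) = b_1 + 2c_1·(t - 4) + 3d_1·(t - 4)² with b_1 = Δ_1 - h_1(2m_1 + m_2)/6 = 7/2, c_1 = m_1/2 = 15/4, d_1 = (m_2 - m_1)/(6h_1) = -11/8. So S'(4) = 7/2.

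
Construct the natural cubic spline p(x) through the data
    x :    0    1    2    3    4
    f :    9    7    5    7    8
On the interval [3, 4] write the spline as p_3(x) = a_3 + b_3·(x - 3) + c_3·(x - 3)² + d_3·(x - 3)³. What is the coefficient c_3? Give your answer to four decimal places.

With M_i denoting the second derivative at x_i, h_i = 1, 1, 1, 1, and Δ_i = (y_(i+1) − y_i)/h_i = -2, -2, 2, 1:
  1·M_0 + 4·M_1 + 1·M_2 = 6(Δ_1 - Δ_0) = 0
  1·M_1 + 4·M_2 + 1·M_3 = 6(Δ_2 - Δ_1) = 24
  1·M_2 + 4·M_3 + 1·M_4 = 6(Δ_3 - Δ_2) = -6
Natural end conditions: M_0 = M_4 = 0.
Forward elimination and back-substitution give M_0 = 0, M_1 = -51/28, M_2 = 51/7, M_3 = -93/28, M_4 = 0.
On [3, 4], with p_3(x) = a_3 + b_3·(x - 3) + c_3·(x - 3)² + d_3·(x - 3)³: c_3 = M_3/2 = -93/56, d_3 = (M_4 - M_3)/(6h_3) = 31/56, b_3 = Δ_3 - h_3(2M_3 + M_4)/6 = 59/28.

-1.6607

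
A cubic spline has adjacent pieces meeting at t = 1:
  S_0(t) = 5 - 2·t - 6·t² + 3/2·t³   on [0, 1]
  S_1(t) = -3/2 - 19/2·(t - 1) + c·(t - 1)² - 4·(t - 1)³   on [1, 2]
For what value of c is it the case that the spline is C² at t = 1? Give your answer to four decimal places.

-1.5000

S_0''(t) = -12 + 9·t, so S_0''(1) = -3. On the right, S_1''(1) = 2c, so c = -3/2.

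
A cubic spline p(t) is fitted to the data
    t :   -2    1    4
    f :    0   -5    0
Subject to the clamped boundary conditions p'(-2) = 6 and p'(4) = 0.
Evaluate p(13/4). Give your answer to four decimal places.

-0.9922

Let m_i = p''(x_i). Step sizes h_i = 3, 3; slopes of the chords Δ_i = (y_(i+1) - y_i)/h_i = -5/3, 5/3.
  3·m_0 + 12·m_1 + 3·m_2 = 6(Δ_1 - Δ_0) = 20
Clamped end conditions give two more equations: 2h_0·m_0 + h_0·m_1 = 6(Δ_0 - p'(-2)) = -46 and h_1·m_1 + 2h_1·m_2 = 6(p'(4) - Δ_1) = -10.
Hence m_0 = -31/3, m_1 = 16/3, m_2 = -13/3.
On [1, 4], p(t) = -5 - 3/2·(t - 1) + 8/3·(t - 1)² - 29/54·(t - 1)³.
With (t - 1) = 9/4: p(13/4) = -127/128.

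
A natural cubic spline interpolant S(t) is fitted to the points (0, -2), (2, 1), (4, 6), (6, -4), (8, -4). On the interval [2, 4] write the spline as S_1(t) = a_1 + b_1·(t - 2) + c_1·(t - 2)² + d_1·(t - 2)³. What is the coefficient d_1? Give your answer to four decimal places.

Put M_i = S'' at the i-th knot. Here h = (2, 2, 2, 2) and Δ = (3/2, 5/2, -5, 0), so the interior equations h_(i-1)·M_(i-1) + 2(h_(i-1)+h_i)·M_i + h_i·M_(i+1) = 6(Δ_i − Δ_(i-1)) read
  2·M_0 + 8·M_1 + 2·M_2 = 6(Δ_1 - Δ_0) = 6
  2·M_1 + 8·M_2 + 2·M_3 = 6(Δ_2 - Δ_1) = -45
  2·M_2 + 8·M_3 + 2·M_4 = 6(Δ_3 - Δ_2) = 30
Natural end conditions: M_0 = M_4 = 0.
Hence M_0 = 0, M_1 = 75/28, M_2 = -54/7, M_3 = 159/28, M_4 = 0.
On [2, 4], with S_1(t) = a_1 + b_1·(t - 2) + c_1·(t - 2)² + d_1·(t - 2)³: c_1 = M_1/2 = 75/56, d_1 = (M_2 - M_1)/(6h_1) = -97/112, b_1 = Δ_1 - h_1(2M_1 + M_2)/6 = 23/7.

-0.8661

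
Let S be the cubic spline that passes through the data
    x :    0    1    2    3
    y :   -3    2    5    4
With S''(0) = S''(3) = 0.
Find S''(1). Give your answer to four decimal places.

Let M_i = S''(x_i). Step sizes h_i = 1, 1, 1; slopes of the chords Δ_i = (y_(i+1) - y_i)/h_i = 5, 3, -1.
  1·M_0 + 4·M_1 + 1·M_2 = 6(Δ_1 - Δ_0) = -12
  1·M_1 + 4·M_2 + 1·M_3 = 6(Δ_2 - Δ_1) = -24
Natural end conditions: M_0 = M_3 = 0.
Solving the tridiagonal system: M_0 = 0, M_1 = -8/5, M_2 = -28/5, M_3 = 0.

-1.6000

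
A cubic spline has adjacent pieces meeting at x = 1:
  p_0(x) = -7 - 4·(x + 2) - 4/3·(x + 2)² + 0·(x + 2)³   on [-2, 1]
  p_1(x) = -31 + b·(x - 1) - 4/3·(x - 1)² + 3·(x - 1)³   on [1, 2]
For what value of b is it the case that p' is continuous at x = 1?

p_0'(x) = -4 - 8/3·(x + 2) + 0·(x + 2)², so p_0'(1) = -12. On the right, p_1'(1) = b, so b = -12.

-12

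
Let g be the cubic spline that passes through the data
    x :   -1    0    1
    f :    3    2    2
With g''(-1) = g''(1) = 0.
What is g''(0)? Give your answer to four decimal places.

1.5000

Let M_i = g''(x_i). Step sizes h_i = 1, 1; slopes of the chords Δ_i = (y_(i+1) - y_i)/h_i = -1, 0.
  1·M_0 + 4·M_1 + 1·M_2 = 6(Δ_1 - Δ_0) = 6
Natural end conditions: M_0 = M_2 = 0.
Solving: M_0 = 0, M_1 = 3/2, M_2 = 0.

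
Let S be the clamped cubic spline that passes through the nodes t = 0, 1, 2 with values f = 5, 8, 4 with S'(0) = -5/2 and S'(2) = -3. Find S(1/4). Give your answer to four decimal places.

5.0879

Let M_i = S''(x_i). Step sizes h_i = 1, 1; slopes of the chords Δ_i = (y_(i+1) - y_i)/h_i = 3, -4.
  1·M_0 + 4·M_1 + 1·M_2 = 6(Δ_1 - Δ_0) = -42
Clamped end conditions give two more equations: 2h_0·M_0 + h_0·M_1 = 6(Δ_0 - S'(0)) = 33 and h_1·M_1 + 2h_1·M_2 = 6(S'(2) - Δ_1) = 6.
Solving the tridiagonal system: M_0 = 107/4, M_1 = -41/2, M_2 = 53/4.
On [0, 1], S(t) = 5 - 5/2·t + 107/8·t² - 63/8·t³.
With t = 1/4: S(1/4) = 2605/512.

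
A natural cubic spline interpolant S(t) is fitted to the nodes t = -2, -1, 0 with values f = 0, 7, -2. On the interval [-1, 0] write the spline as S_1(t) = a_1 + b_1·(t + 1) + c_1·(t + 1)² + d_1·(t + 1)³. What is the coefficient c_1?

Write M_i for S''(x_i). With h_i = 1, 1 and divided differences Δ_i = 7, -9, the continuity of S' gives the tridiagonal system
  1·M_0 + 4·M_1 + 1·M_2 = 6(Δ_1 - Δ_0) = -96
Natural end conditions: M_0 = M_2 = 0.
Solving: M_0 = 0, M_1 = -24, M_2 = 0.
On [-1, 0], with S_1(t) = a_1 + b_1·(t + 1) + c_1·(t + 1)² + d_1·(t + 1)³: c_1 = M_1/2 = -12, d_1 = (M_2 - M_1)/(6h_1) = 4, b_1 = Δ_1 - h_1(2M_1 + M_2)/6 = -1.

-12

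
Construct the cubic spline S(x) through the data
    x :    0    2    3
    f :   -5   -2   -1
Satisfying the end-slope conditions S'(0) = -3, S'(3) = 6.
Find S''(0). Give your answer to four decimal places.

10.2500

Write σ_i for S''(x_i). With h_i = 2, 1 and divided differences Δ_i = 3/2, 1, the continuity of S' gives the tridiagonal system
  2·σ_0 + 6·σ_1 + 1·σ_2 = 6(Δ_1 - Δ_0) = -3
Clamped end conditions give two more equations: 2h_0·σ_0 + h_0·σ_1 = 6(Δ_0 - S'(0)) = 27 and h_1·σ_1 + 2h_1·σ_2 = 6(S'(3) - Δ_1) = 30.
Solving: σ_0 = 41/4, σ_1 = -7, σ_2 = 37/2.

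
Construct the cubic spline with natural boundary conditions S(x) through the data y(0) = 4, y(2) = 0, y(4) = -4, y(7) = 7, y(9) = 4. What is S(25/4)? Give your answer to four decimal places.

4.7491

With m_i denoting the second derivative at x_i, h_i = 2, 2, 3, 2, and Δ_i = (y_(i+1) − y_i)/h_i = -2, -2, 11/3, -3/2:
  2·m_0 + 8·m_1 + 2·m_2 = 6(Δ_1 - Δ_0) = 0
  2·m_1 + 10·m_2 + 3·m_3 = 6(Δ_2 - Δ_1) = 34
  3·m_2 + 10·m_3 + 2·m_4 = 6(Δ_3 - Δ_2) = -31
Natural end conditions: m_0 = m_4 = 0.
Solving: m_0 = 0, m_1 = -433/344, m_2 = 433/86, m_3 = -793/172, m_4 = 0.
On [4, 7], S(x) = -4 + 967/1032·(x - 4) + 433/172·(x - 4)² - 553/1032·(x - 4)³.
With (x - 4) = 9/4: S(25/4) = 104557/22016.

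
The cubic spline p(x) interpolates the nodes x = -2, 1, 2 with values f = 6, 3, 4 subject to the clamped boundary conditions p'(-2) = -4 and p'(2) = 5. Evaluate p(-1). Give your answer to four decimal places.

With M_i denoting the second derivative at x_i, h_i = 3, 1, and Δ_i = (y_(i+1) − y_i)/h_i = -1, 1:
  3·M_0 + 8·M_1 + 1·M_2 = 6(Δ_1 - Δ_0) = 12
Clamped end conditions give two more equations: 2h_0·M_0 + h_0·M_1 = 6(Δ_0 - p'(-2)) = 18 and h_1·M_1 + 2h_1·M_2 = 6(p'(2) - Δ_1) = 24.
Hence M_0 = 15/4, M_1 = -3/2, M_2 = 51/4.
On [-2, 1], p(x) = 6 - 4·(x + 2) + 15/8·(x + 2)² - 7/24·(x + 2)³.
With (x + 2) = 1: p(-1) = 43/12.

3.5833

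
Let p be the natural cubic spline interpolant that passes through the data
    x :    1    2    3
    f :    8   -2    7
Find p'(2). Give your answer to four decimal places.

-0.5000

Write M_i for p''(x_i). With h_i = 1, 1 and divided differences Δ_i = -10, 9, the continuity of p' gives the tridiagonal system
  1·M_0 + 4·M_1 + 1·M_2 = 6(Δ_1 - Δ_0) = 114
Natural end conditions: M_0 = M_2 = 0.
Hence M_0 = 0, M_1 = 57/2, M_2 = 0.
On [2, 3], p'(x) = b_1 + 2c_1·(x - 2) + 3d_1·(x - 2)² with b_1 = Δ_1 - h_1(2M_1 + M_2)/6 = -1/2, c_1 = M_1/2 = 57/4, d_1 = (M_2 - M_1)/(6h_1) = -19/4. So p'(2) = -1/2.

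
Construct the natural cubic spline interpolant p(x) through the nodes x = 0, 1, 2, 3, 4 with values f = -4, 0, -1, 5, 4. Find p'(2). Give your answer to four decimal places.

2.7500

Write M_i for p''(x_i). With h_i = 1, 1, 1, 1 and divided differences Δ_i = 4, -1, 6, -1, the continuity of p' gives the tridiagonal system
  1·M_0 + 4·M_1 + 1·M_2 = 6(Δ_1 - Δ_0) = -30
  1·M_1 + 4·M_2 + 1·M_3 = 6(Δ_2 - Δ_1) = 42
  1·M_2 + 4·M_3 + 1·M_4 = 6(Δ_3 - Δ_2) = -42
Natural end conditions: M_0 = M_4 = 0.
Forward elimination and back-substitution give M_0 = 0, M_1 = -165/14, M_2 = 120/7, M_3 = -207/14, M_4 = 0.
On [2, 3], p'(x) = b_2 + 2c_2·(x - 2) + 3d_2·(x - 2)² with b_2 = Δ_2 - h_2(2M_2 + M_3)/6 = 11/4, c_2 = M_2/2 = 60/7, d_2 = (M_3 - M_2)/(6h_2) = -149/28. So p'(2) = 11/4.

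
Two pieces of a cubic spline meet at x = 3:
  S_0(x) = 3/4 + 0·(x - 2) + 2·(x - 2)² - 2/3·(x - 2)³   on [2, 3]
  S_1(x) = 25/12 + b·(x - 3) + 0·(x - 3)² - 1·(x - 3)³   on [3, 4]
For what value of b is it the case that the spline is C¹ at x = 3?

S_0'(x) = 0 + 4·(x - 2) - 2·(x - 2)², so S_0'(3) = 2. On the right, S_1'(3) = b, so b = 2.

2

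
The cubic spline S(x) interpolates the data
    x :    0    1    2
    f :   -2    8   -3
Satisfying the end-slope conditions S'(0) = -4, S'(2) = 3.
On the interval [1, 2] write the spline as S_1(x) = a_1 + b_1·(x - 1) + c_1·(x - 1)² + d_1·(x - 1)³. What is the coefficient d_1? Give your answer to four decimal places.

With m_i denoting the second derivative at x_i, h_i = 1, 1, and Δ_i = (y_(i+1) − y_i)/h_i = 10, -11:
  1·m_0 + 4·m_1 + 1·m_2 = 6(Δ_1 - Δ_0) = -126
Clamped end conditions give two more equations: 2h_0·m_0 + h_0·m_1 = 6(Δ_0 - S'(0)) = 84 and h_1·m_1 + 2h_1·m_2 = 6(S'(2) - Δ_1) = 84.
Hence m_0 = 77, m_1 = -70, m_2 = 77.
On [1, 2], with S_1(x) = a_1 + b_1·(x - 1) + c_1·(x - 1)² + d_1·(x - 1)³: c_1 = m_1/2 = -35, d_1 = (m_2 - m_1)/(6h_1) = 49/2, b_1 = Δ_1 - h_1(2m_1 + m_2)/6 = -1/2.

24.5000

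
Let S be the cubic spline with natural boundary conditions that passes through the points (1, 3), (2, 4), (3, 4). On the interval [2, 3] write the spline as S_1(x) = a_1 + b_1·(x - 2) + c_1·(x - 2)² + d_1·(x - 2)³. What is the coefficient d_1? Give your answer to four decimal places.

With m_i denoting the second derivative at x_i, h_i = 1, 1, and Δ_i = (y_(i+1) − y_i)/h_i = 1, 0:
  1·m_0 + 4·m_1 + 1·m_2 = 6(Δ_1 - Δ_0) = -6
Natural end conditions: m_0 = m_2 = 0.
Forward elimination and back-substitution give m_0 = 0, m_1 = -3/2, m_2 = 0.
On [2, 3], with S_1(x) = a_1 + b_1·(x - 2) + c_1·(x - 2)² + d_1·(x - 2)³: c_1 = m_1/2 = -3/4, d_1 = (m_2 - m_1)/(6h_1) = 1/4, b_1 = Δ_1 - h_1(2m_1 + m_2)/6 = 1/2.

0.2500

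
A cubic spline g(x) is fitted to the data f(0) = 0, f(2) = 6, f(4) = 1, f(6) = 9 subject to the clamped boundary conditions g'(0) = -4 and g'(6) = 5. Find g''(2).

-10

With σ_i denoting the second derivative at x_i, h_i = 2, 2, 2, and Δ_i = (y_(i+1) − y_i)/h_i = 3, -5/2, 4:
  2·σ_0 + 8·σ_1 + 2·σ_2 = 6(Δ_1 - Δ_0) = -33
  2·σ_1 + 8·σ_2 + 2·σ_3 = 6(Δ_2 - Δ_1) = 39
Clamped end conditions give two more equations: 2h_0·σ_0 + h_0·σ_1 = 6(Δ_0 - g'(0)) = 42 and h_2·σ_2 + 2h_2·σ_3 = 6(g'(6) - Δ_2) = 6.
Solving the tridiagonal system: σ_0 = 31/2, σ_1 = -10, σ_2 = 8, σ_3 = -5/2.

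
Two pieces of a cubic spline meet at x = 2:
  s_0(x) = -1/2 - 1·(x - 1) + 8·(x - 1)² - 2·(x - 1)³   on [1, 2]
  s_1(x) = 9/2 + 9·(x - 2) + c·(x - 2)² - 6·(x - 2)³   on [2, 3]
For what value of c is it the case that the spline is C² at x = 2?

2

s_0''(x) = 16 - 12·(x - 1), so s_0''(2) = 4. On the right, s_1''(2) = 2c, so c = 2.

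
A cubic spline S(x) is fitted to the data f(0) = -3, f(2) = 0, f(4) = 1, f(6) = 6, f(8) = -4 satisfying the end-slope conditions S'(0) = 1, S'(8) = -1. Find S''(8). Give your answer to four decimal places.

10.7054

Put m_i = S'' at the i-th knot. Here h = (2, 2, 2, 2) and Δ = (3/2, 1/2, 5/2, -5), so the interior equations h_(i-1)·m_(i-1) + 2(h_(i-1)+h_i)·m_i + h_i·m_(i+1) = 6(Δ_i − Δ_(i-1)) read
  2·m_0 + 8·m_1 + 2·m_2 = 6(Δ_1 - Δ_0) = -6
  2·m_1 + 8·m_2 + 2·m_3 = 6(Δ_2 - Δ_1) = 12
  2·m_2 + 8·m_3 + 2·m_4 = 6(Δ_3 - Δ_2) = -45
Clamped end conditions give two more equations: 2h_0·m_0 + h_0·m_1 = 6(Δ_0 - S'(0)) = 3 and h_3·m_3 + 2h_3·m_4 = 6(S'(8) - Δ_3) = 24.
Solving the tridiagonal system: m_0 = 215/112, m_1 = -131/56, m_2 = 71/16, m_3 = -527/56, m_4 = 1199/112.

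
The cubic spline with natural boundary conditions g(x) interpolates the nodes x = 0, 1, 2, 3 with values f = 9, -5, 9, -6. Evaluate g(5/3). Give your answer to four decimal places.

Let M_i = g''(x_i). Step sizes h_i = 1, 1, 1; slopes of the chords Δ_i = (y_(i+1) - y_i)/h_i = -14, 14, -15.
  1·M_0 + 4·M_1 + 1·M_2 = 6(Δ_1 - Δ_0) = 168
  1·M_1 + 4·M_2 + 1·M_3 = 6(Δ_2 - Δ_1) = -174
Natural end conditions: M_0 = M_3 = 0.
Solving: M_0 = 0, M_1 = 282/5, M_2 = -288/5, M_3 = 0.
On [1, 2], g(x) = -5 + 24/5·(x - 1) + 141/5·(x - 1)² - 19·(x - 1)³.
With (x - 1) = 2/3: g(5/3) = 689/135.

5.1037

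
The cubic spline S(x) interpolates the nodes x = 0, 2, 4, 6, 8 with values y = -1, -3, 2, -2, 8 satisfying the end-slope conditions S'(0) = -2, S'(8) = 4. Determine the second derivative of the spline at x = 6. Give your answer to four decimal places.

Let M_i = S''(x_i). Step sizes h_i = 2, 2, 2, 2; slopes of the chords Δ_i = (y_(i+1) - y_i)/h_i = -1, 5/2, -2, 5.
  2·M_0 + 8·M_1 + 2·M_2 = 6(Δ_1 - Δ_0) = 21
  2·M_1 + 8·M_2 + 2·M_3 = 6(Δ_2 - Δ_1) = -27
  2·M_2 + 8·M_3 + 2·M_4 = 6(Δ_3 - Δ_2) = 42
Clamped end conditions give two more equations: 2h_0·M_0 + h_0·M_1 = 6(Δ_0 - S'(0)) = 6 and h_3·M_3 + 2h_3·M_4 = 6(S'(8) - Δ_3) = -6.
Forward elimination and back-substitution give M_0 = -81/112, M_1 = 249/56, M_2 = -105/16, M_3 = 465/56, M_4 = -633/112.

8.3036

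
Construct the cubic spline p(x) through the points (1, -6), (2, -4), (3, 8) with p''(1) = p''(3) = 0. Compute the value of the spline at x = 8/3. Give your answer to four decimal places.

Let m_i = p''(x_i). Step sizes h_i = 1, 1; slopes of the chords Δ_i = (y_(i+1) - y_i)/h_i = 2, 12.
  1·m_0 + 4·m_1 + 1·m_2 = 6(Δ_1 - Δ_0) = 60
Natural end conditions: m_0 = m_2 = 0.
Hence m_0 = 0, m_1 = 15, m_2 = 0.
On [2, 3], p(x) = -4 + 7·(x - 2) + 15/2·(x - 2)² - 5/2·(x - 2)³.
With (x - 2) = 2/3: p(8/3) = 88/27.

3.2593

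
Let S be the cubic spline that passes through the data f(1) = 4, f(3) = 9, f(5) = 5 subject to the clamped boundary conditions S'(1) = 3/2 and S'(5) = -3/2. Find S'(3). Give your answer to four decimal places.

0.3750

Let m_i = S''(x_i). Step sizes h_i = 2, 2; slopes of the chords Δ_i = (y_(i+1) - y_i)/h_i = 5/2, -2.
  2·m_0 + 8·m_1 + 2·m_2 = 6(Δ_1 - Δ_0) = -27
Clamped end conditions give two more equations: 2h_0·m_0 + h_0·m_1 = 6(Δ_0 - S'(1)) = 6 and h_1·m_1 + 2h_1·m_2 = 6(S'(5) - Δ_1) = 3.
Solving: m_0 = 33/8, m_1 = -21/4, m_2 = 27/8.
On [3, 5], S'(x) = b_1 + 2c_1·(x - 3) + 3d_1·(x - 3)² with b_1 = Δ_1 - h_1(2m_1 + m_2)/6 = 3/8, c_1 = m_1/2 = -21/8, d_1 = (m_2 - m_1)/(6h_1) = 23/32. So S'(3) = 3/8.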